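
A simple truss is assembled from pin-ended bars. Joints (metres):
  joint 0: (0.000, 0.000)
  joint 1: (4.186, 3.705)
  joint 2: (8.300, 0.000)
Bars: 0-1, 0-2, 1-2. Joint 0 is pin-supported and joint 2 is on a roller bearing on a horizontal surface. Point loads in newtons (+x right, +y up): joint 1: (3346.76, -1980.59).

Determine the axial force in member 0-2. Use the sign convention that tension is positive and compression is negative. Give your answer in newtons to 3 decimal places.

2768.018

N=3 nodes, M=3 members, R=3 reactions → 2N=6, M+R=6
member 0 (0-1): L=5.5901, (cx,cy)=(0.7488,0.6628)
member 1 (0-2): L=8.3000, (cx,cy)=(1.0000,0.0000)
member 2 (1-2): L=5.5364, (cx,cy)=(0.7431,-0.6692)
solve A·x = −loads:
  F[0-1] = +772.8733 N (tension)
  F[0-2] = +2768.0178 N (tension)
  F[1-2] = -3725.0675 N (compression)
  Rx@0 = -3346.7600 N
  Ry@0 = -512.2408 N
  Ry@2 = +2492.8308 N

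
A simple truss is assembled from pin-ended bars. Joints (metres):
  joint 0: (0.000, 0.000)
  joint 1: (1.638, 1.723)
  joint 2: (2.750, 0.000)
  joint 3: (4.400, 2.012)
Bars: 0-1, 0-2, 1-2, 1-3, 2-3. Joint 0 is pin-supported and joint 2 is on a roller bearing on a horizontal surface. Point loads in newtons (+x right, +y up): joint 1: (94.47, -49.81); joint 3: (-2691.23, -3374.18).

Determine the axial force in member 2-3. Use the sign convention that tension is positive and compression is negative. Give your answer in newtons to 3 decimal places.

N=4 nodes, M=5 members, R=3 reactions → 2N=8, M+R=8
member 0 (0-1): L=2.3773, (cx,cy)=(0.6890,0.7248)
member 1 (0-2): L=2.7500, (cx,cy)=(1.0000,0.0000)
member 2 (1-2): L=2.0507, (cx,cy)=(0.5423,-0.8402)
member 3 (1-3): L=2.7771, (cx,cy)=(0.9946,0.1041)
member 4 (2-3): L=2.6020, (cx,cy)=(0.6341,0.7732)
solve A·x = −loads:
  F[0-1] = +130.4638 N (tension)
  F[0-2] = -2686.6500 N (compression)
  F[1-2] = -161.4850 N (compression)
  F[1-3] = +83.4400 N (tension)
  F[2-3] = -4374.9335 N (compression)
  Rx@0 = +2596.7600 N
  Ry@0 = -94.5547 N
  Ry@2 = +3518.5447 N

-4374.934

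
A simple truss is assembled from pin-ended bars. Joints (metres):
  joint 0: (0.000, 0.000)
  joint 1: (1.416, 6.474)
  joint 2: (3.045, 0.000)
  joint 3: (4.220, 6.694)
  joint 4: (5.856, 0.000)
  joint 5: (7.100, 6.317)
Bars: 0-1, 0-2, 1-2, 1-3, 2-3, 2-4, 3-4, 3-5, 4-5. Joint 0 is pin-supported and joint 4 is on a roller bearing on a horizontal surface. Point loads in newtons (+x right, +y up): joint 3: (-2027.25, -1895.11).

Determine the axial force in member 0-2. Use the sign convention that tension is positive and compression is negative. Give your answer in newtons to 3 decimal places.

-1404.597

N=6 nodes, M=9 members, R=3 reactions → 2N=12, M+R=12
member 0 (0-1): L=6.6270, (cx,cy)=(0.2137,0.9769)
member 1 (0-2): L=3.0450, (cx,cy)=(1.0000,0.0000)
member 2 (1-2): L=6.6758, (cx,cy)=(0.2440,-0.9698)
member 3 (1-3): L=2.8126, (cx,cy)=(0.9969,0.0782)
member 4 (2-3): L=6.7963, (cx,cy)=(0.1729,0.9849)
member 5 (2-4): L=2.8110, (cx,cy)=(1.0000,0.0000)
member 6 (3-4): L=6.8910, (cx,cy)=(0.2374,-0.9714)
member 7 (3-5): L=2.9046, (cx,cy)=(0.9915,-0.1298)
member 8 (4-5): L=6.4383, (cx,cy)=(0.1932,0.9812)
solve A·x = −loads:
  F[0-1] = -2914.0898 N (compression)
  F[0-2] = -1404.5968 N (compression)
  F[1-2] = +2829.2968 N (tension)
  F[1-3] = -1317.0812 N (compression)
  F[2-3] = -2785.7192 N (compression)
  F[2-4] = -232.5890 N (compression)
  F[3-4] = +979.6915 N (tension)
  F[3-5] = -0.0000 N (tension)
  F[4-5] = +0.0000 N (tension)
  Rx@0 = +2027.2500 N
  Ry@0 = +2846.7916 N
  Ry@4 = -951.6816 N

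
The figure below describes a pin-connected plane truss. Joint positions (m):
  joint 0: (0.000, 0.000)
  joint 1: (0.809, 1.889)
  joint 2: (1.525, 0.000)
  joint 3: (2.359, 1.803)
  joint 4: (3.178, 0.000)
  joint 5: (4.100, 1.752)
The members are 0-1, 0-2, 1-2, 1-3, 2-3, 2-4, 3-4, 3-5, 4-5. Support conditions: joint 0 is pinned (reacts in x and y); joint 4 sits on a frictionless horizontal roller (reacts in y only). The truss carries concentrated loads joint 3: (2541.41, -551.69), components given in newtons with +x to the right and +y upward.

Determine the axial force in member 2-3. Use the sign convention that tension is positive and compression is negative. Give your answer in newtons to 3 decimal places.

N=6 nodes, M=9 members, R=3 reactions → 2N=12, M+R=12
member 0 (0-1): L=2.0549, (cx,cy)=(0.3937,0.9192)
member 1 (0-2): L=1.5250, (cx,cy)=(1.0000,0.0000)
member 2 (1-2): L=2.0201, (cx,cy)=(0.3544,-0.9351)
member 3 (1-3): L=1.5524, (cx,cy)=(0.9985,-0.0554)
member 4 (2-3): L=1.9865, (cx,cy)=(0.4198,0.9076)
member 5 (2-4): L=1.6530, (cx,cy)=(1.0000,0.0000)
member 6 (3-4): L=1.9803, (cx,cy)=(0.4136,-0.9105)
member 7 (3-5): L=1.7417, (cx,cy)=(0.9996,-0.0293)
member 8 (4-5): L=1.9798, (cx,cy)=(0.4657,0.8849)
solve A·x = −loads:
  F[0-1] = +1413.8361 N (tension)
  F[0-2] = +1984.8048 N (tension)
  F[1-2] = -1453.4851 N (compression)
  F[1-3] = +1073.4129 N (tension)
  F[2-3] = +1497.4881 N (tension)
  F[2-4] = +840.9639 N (tension)
  F[3-4] = -2033.4028 N (compression)
  F[3-5] = -0.0000 N (compression)
  F[4-5] = +0.0000 N (tension)
  Rx@0 = -2541.4100 N
  Ry@0 = -1299.6627 N
  Ry@4 = +1851.3527 N

1497.488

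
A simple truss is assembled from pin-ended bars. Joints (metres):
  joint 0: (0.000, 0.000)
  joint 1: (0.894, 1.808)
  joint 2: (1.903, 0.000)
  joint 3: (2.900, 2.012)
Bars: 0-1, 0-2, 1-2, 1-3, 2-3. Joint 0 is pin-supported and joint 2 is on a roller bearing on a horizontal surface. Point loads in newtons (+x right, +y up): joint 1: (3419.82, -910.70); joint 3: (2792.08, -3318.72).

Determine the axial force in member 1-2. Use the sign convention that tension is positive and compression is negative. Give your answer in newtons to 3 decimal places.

N=4 nodes, M=5 members, R=3 reactions → 2N=8, M+R=8
member 0 (0-1): L=2.0170, (cx,cy)=(0.4432,0.8964)
member 1 (0-2): L=1.9030, (cx,cy)=(1.0000,0.0000)
member 2 (1-2): L=2.0705, (cx,cy)=(0.4873,-0.8732)
member 3 (1-3): L=2.0163, (cx,cy)=(0.9949,0.1012)
member 4 (2-3): L=2.2455, (cx,cy)=(0.4440,0.8960)
solve A·x = −loads:
  F[0-1] = +8318.7552 N (tension)
  F[0-2] = +2524.6715 N (tension)
  F[1-2] = -9038.3972 N (compression)
  F[1-3] = +4696.1270 N (tension)
  F[2-3] = -4234.0818 N (compression)
  Rx@0 = -6211.9000 N
  Ry@0 = -7456.9454 N
  Ry@2 = +11686.3654 N

-9038.397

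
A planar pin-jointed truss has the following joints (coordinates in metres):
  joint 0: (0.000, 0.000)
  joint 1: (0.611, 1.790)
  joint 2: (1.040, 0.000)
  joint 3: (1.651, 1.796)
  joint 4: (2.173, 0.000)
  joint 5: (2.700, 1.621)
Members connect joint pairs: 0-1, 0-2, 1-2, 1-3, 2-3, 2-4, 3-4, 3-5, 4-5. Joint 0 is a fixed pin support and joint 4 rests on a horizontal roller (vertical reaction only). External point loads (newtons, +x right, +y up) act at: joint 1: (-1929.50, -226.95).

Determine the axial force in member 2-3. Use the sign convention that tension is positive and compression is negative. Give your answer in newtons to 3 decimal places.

-1617.348

N=6 nodes, M=9 members, R=3 reactions → 2N=12, M+R=12
member 0 (0-1): L=1.8914, (cx,cy)=(0.3230,0.9464)
member 1 (0-2): L=1.0400, (cx,cy)=(1.0000,0.0000)
member 2 (1-2): L=1.8407, (cx,cy)=(0.2331,-0.9725)
member 3 (1-3): L=1.0400, (cx,cy)=(1.0000,0.0058)
member 4 (2-3): L=1.8971, (cx,cy)=(0.3221,0.9467)
member 5 (2-4): L=1.1330, (cx,cy)=(1.0000,0.0000)
member 6 (3-4): L=1.8703, (cx,cy)=(0.2791,-0.9603)
member 7 (3-5): L=1.0635, (cx,cy)=(0.9864,-0.1646)
member 8 (4-5): L=1.7045, (cx,cy)=(0.3092,0.9510)
solve A·x = −loads:
  F[0-1] = -1851.8403 N (compression)
  F[0-2] = -1331.2817 N (compression)
  F[1-2] = +1574.5284 N (tension)
  F[1-3] = +964.3307 N (tension)
  F[2-3] = -1617.3484 N (compression)
  F[2-4] = -443.4107 N (compression)
  F[3-4] = +1588.7360 N (tension)
  F[3-5] = -0.0000 N (tension)
  F[4-5] = +0.0000 N (tension)
  Rx@0 = +1929.5000 N
  Ry@0 = +1752.5545 N
  Ry@4 = -1525.6045 N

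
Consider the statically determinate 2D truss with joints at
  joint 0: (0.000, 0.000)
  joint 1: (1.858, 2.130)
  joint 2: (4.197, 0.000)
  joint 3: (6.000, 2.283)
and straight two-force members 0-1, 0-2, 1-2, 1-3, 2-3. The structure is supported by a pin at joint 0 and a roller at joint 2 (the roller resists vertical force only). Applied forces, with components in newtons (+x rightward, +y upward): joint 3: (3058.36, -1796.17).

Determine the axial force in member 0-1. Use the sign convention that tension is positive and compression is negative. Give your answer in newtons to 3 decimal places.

N=4 nodes, M=5 members, R=3 reactions → 2N=8, M+R=8
member 0 (0-1): L=2.8265, (cx,cy)=(0.6574,0.7536)
member 1 (0-2): L=4.1970, (cx,cy)=(1.0000,0.0000)
member 2 (1-2): L=3.1635, (cx,cy)=(0.7394,-0.6733)
member 3 (1-3): L=4.1448, (cx,cy)=(0.9993,0.0369)
member 4 (2-3): L=2.9091, (cx,cy)=(0.6198,0.7848)
solve A·x = −loads:
  F[0-1] = +3231.5532 N (tension)
  F[0-2] = +934.0932 N (tension)
  F[1-2] = -3363.8807 N (compression)
  F[1-3] = +4614.5565 N (tension)
  F[2-3] = -2505.8189 N (compression)
  Rx@0 = -3058.3600 N
  Ry@0 = -2435.2467 N
  Ry@2 = +4231.4167 N

3231.553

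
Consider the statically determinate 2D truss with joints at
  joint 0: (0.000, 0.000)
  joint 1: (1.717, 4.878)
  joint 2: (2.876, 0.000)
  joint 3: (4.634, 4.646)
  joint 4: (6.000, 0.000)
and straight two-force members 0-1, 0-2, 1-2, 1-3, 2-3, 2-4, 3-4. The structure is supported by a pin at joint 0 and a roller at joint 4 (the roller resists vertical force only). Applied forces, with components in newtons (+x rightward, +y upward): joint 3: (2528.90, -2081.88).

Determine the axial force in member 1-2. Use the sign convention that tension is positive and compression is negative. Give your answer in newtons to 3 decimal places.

-1598.470

N=5 nodes, M=7 members, R=3 reactions → 2N=10, M+R=10
member 0 (0-1): L=5.1714, (cx,cy)=(0.3320,0.9433)
member 1 (0-2): L=2.8760, (cx,cy)=(1.0000,0.0000)
member 2 (1-2): L=5.0138, (cx,cy)=(0.2312,-0.9729)
member 3 (1-3): L=2.9262, (cx,cy)=(0.9969,-0.0793)
member 4 (2-3): L=4.9675, (cx,cy)=(0.3539,0.9353)
member 5 (2-4): L=3.1240, (cx,cy)=(1.0000,0.0000)
member 6 (3-4): L=4.8427, (cx,cy)=(0.2821,-0.9594)
solve A·x = −loads:
  F[0-1] = +1573.4983 N (tension)
  F[0-2] = +2006.4657 N (tension)
  F[1-2] = -1598.4704 N (compression)
  F[1-3] = +894.7567 N (tension)
  F[2-3] = +1662.7874 N (tension)
  F[2-4] = +1048.4967 N (tension)
  F[3-4] = -3717.0600 N (compression)
  Rx@0 = -2528.9000 N
  Ry@0 = -1484.2369 N
  Ry@4 = +3566.1169 N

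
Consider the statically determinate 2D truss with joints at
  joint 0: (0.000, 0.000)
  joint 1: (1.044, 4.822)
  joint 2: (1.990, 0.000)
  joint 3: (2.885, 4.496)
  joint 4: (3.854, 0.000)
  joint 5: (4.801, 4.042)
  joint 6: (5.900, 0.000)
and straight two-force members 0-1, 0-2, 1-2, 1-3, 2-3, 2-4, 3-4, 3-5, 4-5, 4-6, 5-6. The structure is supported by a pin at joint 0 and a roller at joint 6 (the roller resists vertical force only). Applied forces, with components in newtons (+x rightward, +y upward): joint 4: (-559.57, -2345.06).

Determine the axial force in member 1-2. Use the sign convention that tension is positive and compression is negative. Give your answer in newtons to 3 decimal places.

891.462

N=7 nodes, M=11 members, R=3 reactions → 2N=14, M+R=14
member 0 (0-1): L=4.9337, (cx,cy)=(0.2116,0.9774)
member 1 (0-2): L=1.9900, (cx,cy)=(1.0000,0.0000)
member 2 (1-2): L=4.9139, (cx,cy)=(0.1925,-0.9813)
member 3 (1-3): L=1.8696, (cx,cy)=(0.9847,-0.1744)
member 4 (2-3): L=4.5842, (cx,cy)=(0.1952,0.9808)
member 5 (2-4): L=1.8640, (cx,cy)=(1.0000,0.0000)
member 6 (3-4): L=4.5992, (cx,cy)=(0.2107,-0.9776)
member 7 (3-5): L=1.9691, (cx,cy)=(0.9731,-0.2306)
member 8 (4-5): L=4.1515, (cx,cy)=(0.2281,0.9736)
member 9 (4-6): L=2.0460, (cx,cy)=(1.0000,0.0000)
member 10 (5-6): L=4.1887, (cx,cy)=(0.2624,-0.9650)
solve A·x = −loads:
  F[0-1] = -832.0609 N (compression)
  F[0-2] = -383.5018 N (compression)
  F[1-2] = +891.4624 N (tension)
  F[1-3] = -353.0965 N (compression)
  F[2-3] = -891.9511 N (compression)
  F[2-4] = -37.7423 N (compression)
  F[3-4] = +1009.9570 N (tension)
  F[3-5] = -754.9538 N (compression)
  F[4-5] = +1394.5404 N (tension)
  F[4-6] = +416.5000 N (tension)
  F[5-6] = -1587.4536 N (compression)
  Rx@0 = +559.5700 N
  Ry@0 = +813.2191 N
  Ry@6 = +1531.8409 N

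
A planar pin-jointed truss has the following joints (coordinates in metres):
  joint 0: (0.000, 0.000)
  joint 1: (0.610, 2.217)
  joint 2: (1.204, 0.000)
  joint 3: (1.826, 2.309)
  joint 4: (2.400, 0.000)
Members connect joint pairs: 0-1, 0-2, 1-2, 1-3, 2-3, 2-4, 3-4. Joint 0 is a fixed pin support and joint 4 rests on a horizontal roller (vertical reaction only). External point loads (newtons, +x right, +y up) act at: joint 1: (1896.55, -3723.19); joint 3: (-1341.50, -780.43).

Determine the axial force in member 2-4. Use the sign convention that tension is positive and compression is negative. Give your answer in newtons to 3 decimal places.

N=5 nodes, M=7 members, R=3 reactions → 2N=10, M+R=10
member 0 (0-1): L=2.2994, (cx,cy)=(0.2653,0.9642)
member 1 (0-2): L=1.2040, (cx,cy)=(1.0000,0.0000)
member 2 (1-2): L=2.2952, (cx,cy)=(0.2588,-0.9659)
member 3 (1-3): L=1.2195, (cx,cy)=(0.9972,0.0754)
member 4 (2-3): L=2.3913, (cx,cy)=(0.2601,0.9656)
member 5 (2-4): L=1.1960, (cx,cy)=(1.0000,0.0000)
member 6 (3-4): L=2.3793, (cx,cy)=(0.2412,-0.9705)
solve A·x = −loads:
  F[0-1] = -2595.2174 N (compression)
  F[0-2] = +1243.5297 N (tension)
  F[1-2] = -1437.3652 N (compression)
  F[1-3] = -2219.3624 N (compression)
  F[2-3] = +1437.8879 N (tension)
  F[2-4] = +497.5308 N (tension)
  F[3-4] = -2062.3054 N (compression)
  Rx@0 = -555.0500 N
  Ry@0 = +2502.2288 N
  Ry@4 = +2001.3912 N

497.531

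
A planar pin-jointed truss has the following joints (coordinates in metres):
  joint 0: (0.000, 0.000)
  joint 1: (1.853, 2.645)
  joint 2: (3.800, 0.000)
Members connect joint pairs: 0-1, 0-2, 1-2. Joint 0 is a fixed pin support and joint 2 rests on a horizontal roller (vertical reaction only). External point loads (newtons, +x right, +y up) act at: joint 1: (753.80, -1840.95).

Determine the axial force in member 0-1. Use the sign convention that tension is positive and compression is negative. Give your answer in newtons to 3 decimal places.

-511.054

N=3 nodes, M=3 members, R=3 reactions → 2N=6, M+R=6
member 0 (0-1): L=3.2295, (cx,cy)=(0.5738,0.8190)
member 1 (0-2): L=3.8000, (cx,cy)=(1.0000,0.0000)
member 2 (1-2): L=3.2843, (cx,cy)=(0.5928,-0.8053)
solve A·x = −loads:
  F[0-1] = -511.0540 N (compression)
  F[0-2] = +1047.0295 N (tension)
  F[1-2] = -1766.2003 N (compression)
  Rx@0 = -753.8000 N
  Ry@0 = +418.5602 N
  Ry@2 = +1422.3898 N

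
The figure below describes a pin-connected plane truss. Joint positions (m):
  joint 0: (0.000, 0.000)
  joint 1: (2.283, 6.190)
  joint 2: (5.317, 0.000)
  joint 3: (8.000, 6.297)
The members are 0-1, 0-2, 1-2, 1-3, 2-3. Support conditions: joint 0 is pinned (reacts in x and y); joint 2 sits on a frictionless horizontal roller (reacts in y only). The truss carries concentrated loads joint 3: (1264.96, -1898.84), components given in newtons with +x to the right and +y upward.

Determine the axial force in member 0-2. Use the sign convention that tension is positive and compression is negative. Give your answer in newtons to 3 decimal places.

N=4 nodes, M=5 members, R=3 reactions → 2N=8, M+R=8
member 0 (0-1): L=6.5976, (cx,cy)=(0.3460,0.9382)
member 1 (0-2): L=5.3170, (cx,cy)=(1.0000,0.0000)
member 2 (1-2): L=6.8936, (cx,cy)=(0.4401,-0.8979)
member 3 (1-3): L=5.7180, (cx,cy)=(0.9998,0.0187)
member 4 (2-3): L=6.8448, (cx,cy)=(0.3920,0.9200)
solve A·x = −loads:
  F[0-1] = +2618.0174 N (tension)
  F[0-2] = +359.0331 N (tension)
  F[1-2] = -2691.8882 N (compression)
  F[1-3] = +2091.0482 N (tension)
  F[2-3] = -2106.5475 N (compression)
  Rx@0 = -1264.9600 N
  Ry@0 = -2456.2800 N
  Ry@2 = +4355.1200 N

359.033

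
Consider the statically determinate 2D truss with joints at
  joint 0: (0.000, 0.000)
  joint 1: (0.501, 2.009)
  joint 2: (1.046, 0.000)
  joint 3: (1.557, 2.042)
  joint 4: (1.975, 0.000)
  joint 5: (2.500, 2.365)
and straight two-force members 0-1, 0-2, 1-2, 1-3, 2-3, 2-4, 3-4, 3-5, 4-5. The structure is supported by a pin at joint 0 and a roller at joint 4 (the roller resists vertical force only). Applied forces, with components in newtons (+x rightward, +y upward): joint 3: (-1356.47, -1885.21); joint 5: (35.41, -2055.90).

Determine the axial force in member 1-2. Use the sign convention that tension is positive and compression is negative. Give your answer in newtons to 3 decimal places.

N=6 nodes, M=9 members, R=3 reactions → 2N=12, M+R=12
member 0 (0-1): L=2.0705, (cx,cy)=(0.2420,0.9703)
member 1 (0-2): L=1.0460, (cx,cy)=(1.0000,0.0000)
member 2 (1-2): L=2.0816, (cx,cy)=(0.2618,-0.9651)
member 3 (1-3): L=1.0565, (cx,cy)=(0.9995,0.0312)
member 4 (2-3): L=2.1050, (cx,cy)=(0.2428,0.9701)
member 5 (2-4): L=0.9290, (cx,cy)=(1.0000,0.0000)
member 6 (3-4): L=2.0843, (cx,cy)=(0.2005,-0.9797)
member 7 (3-5): L=0.9968, (cx,cy)=(0.9460,0.3240)
member 8 (4-5): L=2.4226, (cx,cy)=(0.2167,0.9762)
solve A·x = −loads:
  F[0-1] = -1249.7118 N (compression)
  F[0-2] = -1018.6705 N (compression)
  F[1-2] = +1236.1316 N (tension)
  F[1-3] = -626.3346 N (compression)
  F[2-3] = -1229.8000 N (compression)
  F[2-4] = -396.4857 N (compression)
  F[3-4] = -500.4881 N (compression)
  F[3-5] = +562.6226 N (tension)
  F[4-5] = -2292.6981 N (compression)
  Rx@0 = +1321.0600 N
  Ry@0 = +1212.5759 N
  Ry@4 = +2728.5341 N

1236.132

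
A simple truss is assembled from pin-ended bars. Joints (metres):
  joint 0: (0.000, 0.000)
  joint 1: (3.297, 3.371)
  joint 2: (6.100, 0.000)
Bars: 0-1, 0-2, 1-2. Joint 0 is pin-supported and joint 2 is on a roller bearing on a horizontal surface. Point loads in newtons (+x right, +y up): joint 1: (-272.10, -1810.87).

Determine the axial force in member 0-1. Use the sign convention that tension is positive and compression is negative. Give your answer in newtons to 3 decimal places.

N=3 nodes, M=3 members, R=3 reactions → 2N=6, M+R=6
member 0 (0-1): L=4.7153, (cx,cy)=(0.6992,0.7149)
member 1 (0-2): L=6.1000, (cx,cy)=(1.0000,0.0000)
member 2 (1-2): L=4.3841, (cx,cy)=(0.6394,-0.7689)
solve A·x = −loads:
  F[0-1] = -1374.2684 N (compression)
  F[0-2] = +688.8110 N (tension)
  F[1-2] = -1077.3548 N (compression)
  Rx@0 = +272.1000 N
  Ry@0 = +982.4783 N
  Ry@2 = +828.3917 N

-1374.268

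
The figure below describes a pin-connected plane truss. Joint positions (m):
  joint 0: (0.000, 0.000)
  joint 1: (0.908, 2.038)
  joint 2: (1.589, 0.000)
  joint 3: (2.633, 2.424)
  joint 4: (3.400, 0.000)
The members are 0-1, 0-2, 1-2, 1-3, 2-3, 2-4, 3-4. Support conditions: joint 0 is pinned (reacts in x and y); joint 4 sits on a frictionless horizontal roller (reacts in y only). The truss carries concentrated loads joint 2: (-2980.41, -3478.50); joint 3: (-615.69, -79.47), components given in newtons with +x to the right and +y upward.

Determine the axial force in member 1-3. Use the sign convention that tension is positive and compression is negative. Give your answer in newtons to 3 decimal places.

N=5 nodes, M=7 members, R=3 reactions → 2N=10, M+R=10
member 0 (0-1): L=2.2311, (cx,cy)=(0.4070,0.9134)
member 1 (0-2): L=1.5890, (cx,cy)=(1.0000,0.0000)
member 2 (1-2): L=2.1488, (cx,cy)=(0.3169,-0.9485)
member 3 (1-3): L=1.7677, (cx,cy)=(0.9759,0.2184)
member 4 (2-3): L=2.6393, (cx,cy)=(0.3956,0.9184)
member 5 (2-4): L=1.8110, (cx,cy)=(1.0000,0.0000)
member 6 (3-4): L=2.5425, (cx,cy)=(0.3017,-0.9534)
solve A·x = −loads:
  F[0-1] = -2528.5593 N (compression)
  F[0-2] = -2567.0522 N (compression)
  F[1-2] = +2039.9134 N (tension)
  F[1-3] = -1716.9857 N (compression)
  F[2-3] = +1680.8357 N (tension)
  F[2-4] = +394.9794 N (tension)
  F[3-4] = -1309.2781 N (compression)
  Rx@0 = +3596.1000 N
  Ry@0 = +2309.6910 N
  Ry@4 = +1248.2790 N

-1716.986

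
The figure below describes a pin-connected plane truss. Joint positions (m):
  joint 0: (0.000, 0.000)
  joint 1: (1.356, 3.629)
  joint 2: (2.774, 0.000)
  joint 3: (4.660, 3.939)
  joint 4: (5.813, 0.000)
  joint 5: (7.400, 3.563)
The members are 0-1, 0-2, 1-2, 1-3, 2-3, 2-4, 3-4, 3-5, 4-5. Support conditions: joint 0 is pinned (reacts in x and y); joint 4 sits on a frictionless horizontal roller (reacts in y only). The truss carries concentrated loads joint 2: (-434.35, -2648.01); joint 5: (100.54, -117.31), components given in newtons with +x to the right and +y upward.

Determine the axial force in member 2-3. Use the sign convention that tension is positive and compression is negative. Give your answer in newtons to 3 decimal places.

1603.862

N=6 nodes, M=9 members, R=3 reactions → 2N=12, M+R=12
member 0 (0-1): L=3.8741, (cx,cy)=(0.3500,0.9367)
member 1 (0-2): L=2.7740, (cx,cy)=(1.0000,0.0000)
member 2 (1-2): L=3.8962, (cx,cy)=(0.3639,-0.9314)
member 3 (1-3): L=3.3185, (cx,cy)=(0.9956,0.0934)
member 4 (2-3): L=4.3672, (cx,cy)=(0.4319,0.9019)
member 5 (2-4): L=3.0390, (cx,cy)=(1.0000,0.0000)
member 6 (3-4): L=4.1043, (cx,cy)=(0.2809,-0.9597)
member 7 (3-5): L=2.7657, (cx,cy)=(0.9907,-0.1360)
member 8 (4-5): L=3.9005, (cx,cy)=(0.4069,0.9135)
solve A·x = −loads:
  F[0-1] = -1377.8729 N (compression)
  F[0-2] = +148.4730 N (tension)
  F[1-2] = +1289.8742 N (tension)
  F[1-3] = -955.9056 N (compression)
  F[2-3] = +1603.8625 N (tension)
  F[2-4] = +359.6337 N (tension)
  F[3-4] = -1434.8393 N (compression)
  F[3-5] = +145.3396 N (tension)
  F[4-5] = -106.7898 N (compression)
  Rx@0 = +333.8100 N
  Ry@0 = +1290.7117 N
  Ry@4 = +1474.6083 N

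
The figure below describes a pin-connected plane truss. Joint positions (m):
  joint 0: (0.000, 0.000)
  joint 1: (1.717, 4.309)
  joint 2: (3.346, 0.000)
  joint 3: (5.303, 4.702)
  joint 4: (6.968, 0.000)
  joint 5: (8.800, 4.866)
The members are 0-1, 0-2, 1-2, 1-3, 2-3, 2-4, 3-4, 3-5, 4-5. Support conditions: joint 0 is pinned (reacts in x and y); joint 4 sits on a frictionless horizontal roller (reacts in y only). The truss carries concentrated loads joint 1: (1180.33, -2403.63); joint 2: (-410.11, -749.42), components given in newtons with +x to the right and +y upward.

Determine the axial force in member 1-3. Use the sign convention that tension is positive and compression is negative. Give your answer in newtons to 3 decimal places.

-1365.768

N=6 nodes, M=9 members, R=3 reactions → 2N=12, M+R=12
member 0 (0-1): L=4.6385, (cx,cy)=(0.3702,0.9290)
member 1 (0-2): L=3.3460, (cx,cy)=(1.0000,0.0000)
member 2 (1-2): L=4.6066, (cx,cy)=(0.3536,-0.9354)
member 3 (1-3): L=3.6075, (cx,cy)=(0.9940,0.1089)
member 4 (2-3): L=5.0930, (cx,cy)=(0.3843,0.9232)
member 5 (2-4): L=3.6220, (cx,cy)=(1.0000,0.0000)
member 6 (3-4): L=4.9881, (cx,cy)=(0.3338,-0.9426)
member 7 (3-5): L=3.5008, (cx,cy)=(0.9989,0.0468)
member 8 (4-5): L=5.1994, (cx,cy)=(0.3523,0.9359)
solve A·x = −loads:
  F[0-1] = -1583.4632 N (compression)
  F[0-2] = +1356.3606 N (tension)
  F[1-2] = -1156.1320 N (compression)
  F[1-3] = -1365.7679 N (compression)
  F[2-3] = +1983.1001 N (tension)
  F[2-4] = +595.6273 N (tension)
  F[3-4] = -1784.4094 N (compression)
  F[3-5] = -0.0000 N (compression)
  F[4-5] = -0.0000 N (compression)
  Rx@0 = -770.2200 N
  Ry@0 = +1470.9843 N
  Ry@4 = +1682.0657 N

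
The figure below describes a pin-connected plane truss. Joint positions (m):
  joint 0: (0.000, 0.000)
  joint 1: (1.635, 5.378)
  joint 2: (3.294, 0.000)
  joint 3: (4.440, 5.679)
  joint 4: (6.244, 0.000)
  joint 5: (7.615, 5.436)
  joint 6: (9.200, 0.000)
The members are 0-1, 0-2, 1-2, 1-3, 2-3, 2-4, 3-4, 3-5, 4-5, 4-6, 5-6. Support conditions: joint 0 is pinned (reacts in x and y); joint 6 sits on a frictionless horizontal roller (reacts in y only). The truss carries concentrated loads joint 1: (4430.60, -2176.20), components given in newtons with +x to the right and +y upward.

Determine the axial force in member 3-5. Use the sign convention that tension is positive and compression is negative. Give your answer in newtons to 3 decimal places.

-1592.680

N=7 nodes, M=11 members, R=3 reactions → 2N=14, M+R=14
member 0 (0-1): L=5.6210, (cx,cy)=(0.2909,0.9568)
member 1 (0-2): L=3.2940, (cx,cy)=(1.0000,0.0000)
member 2 (1-2): L=5.6281, (cx,cy)=(0.2948,-0.9556)
member 3 (1-3): L=2.8211, (cx,cy)=(0.9943,0.1067)
member 4 (2-3): L=5.7935, (cx,cy)=(0.1978,0.9802)
member 5 (2-4): L=2.9500, (cx,cy)=(1.0000,0.0000)
member 6 (3-4): L=5.9586, (cx,cy)=(0.3028,-0.9531)
member 7 (3-5): L=3.1843, (cx,cy)=(0.9971,-0.0763)
member 8 (4-5): L=5.6062, (cx,cy)=(0.2445,0.9696)
member 9 (4-6): L=2.9560, (cx,cy)=(1.0000,0.0000)
member 10 (5-6): L=5.6624, (cx,cy)=(0.2799,-0.9600)
solve A·x = −loads:
  F[0-1] = +836.7003 N (tension)
  F[0-2] = +4187.2278 N (tension)
  F[1-2] = -3470.4733 N (compression)
  F[1-3] = -3182.3938 N (compression)
  F[2-3] = +3383.1197 N (tension)
  F[2-4] = +2495.0172 N (tension)
  F[3-4] = -2995.7773 N (compression)
  F[3-5] = -1592.6798 N (compression)
  F[4-5] = +2944.5895 N (tension)
  F[4-6] = +867.9371 N (tension)
  F[5-6] = -3100.6767 N (compression)
  Rx@0 = -4430.6000 N
  Ry@0 = -800.5232 N
  Ry@6 = +2976.7232 N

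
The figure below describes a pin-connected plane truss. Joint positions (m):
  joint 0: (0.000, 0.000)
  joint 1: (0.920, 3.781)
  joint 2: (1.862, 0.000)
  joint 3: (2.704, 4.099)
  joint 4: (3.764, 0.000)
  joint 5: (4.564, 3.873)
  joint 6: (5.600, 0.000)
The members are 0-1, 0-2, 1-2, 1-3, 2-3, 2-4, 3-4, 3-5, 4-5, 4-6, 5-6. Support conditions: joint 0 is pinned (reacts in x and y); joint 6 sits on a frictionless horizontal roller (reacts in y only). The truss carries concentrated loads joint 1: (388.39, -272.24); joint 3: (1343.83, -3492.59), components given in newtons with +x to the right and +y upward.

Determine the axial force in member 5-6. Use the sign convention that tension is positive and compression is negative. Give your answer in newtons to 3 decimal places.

N=7 nodes, M=11 members, R=3 reactions → 2N=14, M+R=14
member 0 (0-1): L=3.8913, (cx,cy)=(0.2364,0.9717)
member 1 (0-2): L=1.8620, (cx,cy)=(1.0000,0.0000)
member 2 (1-2): L=3.8966, (cx,cy)=(0.2418,-0.9703)
member 3 (1-3): L=1.8121, (cx,cy)=(0.9845,0.1755)
member 4 (2-3): L=4.1846, (cx,cy)=(0.2012,0.9795)
member 5 (2-4): L=1.9020, (cx,cy)=(1.0000,0.0000)
member 6 (3-4): L=4.2338, (cx,cy)=(0.2504,-0.9682)
member 7 (3-5): L=1.8737, (cx,cy)=(0.9927,-0.1206)
member 8 (4-5): L=3.9548, (cx,cy)=(0.2023,0.9793)
member 9 (4-6): L=1.8360, (cx,cy)=(1.0000,0.0000)
member 10 (5-6): L=4.0092, (cx,cy)=(0.2584,-0.9660)
solve A·x = −loads:
  F[0-1] = -810.8008 N (compression)
  F[0-2] = +1923.9125 N (tension)
  F[1-2] = +406.7119 N (tension)
  F[1-3] = -689.0987 N (compression)
  F[2-3] = -402.8883 N (compression)
  F[2-4] = +2103.3024 N (tension)
  F[3-4] = -2902.1669 N (compression)
  F[3-5] = -1386.8303 N (compression)
  F[4-5] = +2869.0528 N (tension)
  F[4-6] = +796.3305 N (tension)
  F[5-6] = -3081.6818 N (compression)
  Rx@0 = -1732.2200 N
  Ry@0 = +787.8147 N
  Ry@6 = +2977.0153 N

-3081.682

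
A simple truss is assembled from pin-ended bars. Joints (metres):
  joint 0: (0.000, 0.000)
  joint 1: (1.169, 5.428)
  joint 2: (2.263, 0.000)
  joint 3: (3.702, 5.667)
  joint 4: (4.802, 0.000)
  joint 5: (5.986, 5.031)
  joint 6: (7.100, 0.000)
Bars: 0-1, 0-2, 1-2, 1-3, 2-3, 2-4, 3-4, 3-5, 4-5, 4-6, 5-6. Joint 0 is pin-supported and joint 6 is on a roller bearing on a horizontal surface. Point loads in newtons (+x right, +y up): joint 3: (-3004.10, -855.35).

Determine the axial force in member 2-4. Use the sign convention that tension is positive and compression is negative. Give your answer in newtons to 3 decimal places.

-1170.318

N=7 nodes, M=11 members, R=3 reactions → 2N=14, M+R=14
member 0 (0-1): L=5.5525, (cx,cy)=(0.2105,0.9776)
member 1 (0-2): L=2.2630, (cx,cy)=(1.0000,0.0000)
member 2 (1-2): L=5.5371, (cx,cy)=(0.1976,-0.9803)
member 3 (1-3): L=2.5443, (cx,cy)=(0.9956,0.0939)
member 4 (2-3): L=5.8468, (cx,cy)=(0.2461,0.9692)
member 5 (2-4): L=2.5390, (cx,cy)=(1.0000,0.0000)
member 6 (3-4): L=5.7728, (cx,cy)=(0.1905,-0.9817)
member 7 (3-5): L=2.3709, (cx,cy)=(0.9633,-0.2683)
member 8 (4-5): L=5.1684, (cx,cy)=(0.2291,0.9734)
member 9 (4-6): L=2.2980, (cx,cy)=(1.0000,0.0000)
member 10 (5-6): L=5.1529, (cx,cy)=(0.2162,-0.9764)
solve A·x = −loads:
  F[0-1] = -2871.5054 N (compression)
  F[0-2] = -2399.5403 N (compression)
  F[1-2] = +2753.0459 N (tension)
  F[1-3] = -1153.5927 N (compression)
  F[2-3] = -2784.4250 N (compression)
  F[2-4] = -1170.3180 N (compression)
  F[3-4] = +1750.8908 N (tension)
  F[3-5] = +868.5187 N (tension)
  F[4-5] = -1765.7672 N (compression)
  F[4-6] = -432.1799 N (compression)
  F[5-6] = +1999.0685 N (tension)
  Rx@0 = +3004.1000 N
  Ry@0 = +2807.1428 N
  Ry@6 = -1951.7928 N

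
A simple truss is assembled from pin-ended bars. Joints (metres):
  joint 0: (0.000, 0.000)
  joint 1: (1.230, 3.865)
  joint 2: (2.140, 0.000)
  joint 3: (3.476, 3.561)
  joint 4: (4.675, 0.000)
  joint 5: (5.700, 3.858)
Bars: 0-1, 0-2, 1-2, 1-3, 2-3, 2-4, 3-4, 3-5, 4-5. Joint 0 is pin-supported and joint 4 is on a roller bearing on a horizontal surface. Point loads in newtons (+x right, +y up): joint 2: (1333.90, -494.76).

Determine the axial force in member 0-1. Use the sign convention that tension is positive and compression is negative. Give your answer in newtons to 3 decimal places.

-281.539

N=6 nodes, M=9 members, R=3 reactions → 2N=12, M+R=12
member 0 (0-1): L=4.0560, (cx,cy)=(0.3033,0.9529)
member 1 (0-2): L=2.1400, (cx,cy)=(1.0000,0.0000)
member 2 (1-2): L=3.9707, (cx,cy)=(0.2292,-0.9734)
member 3 (1-3): L=2.2665, (cx,cy)=(0.9910,-0.1341)
member 4 (2-3): L=3.8034, (cx,cy)=(0.3513,0.9363)
member 5 (2-4): L=2.5350, (cx,cy)=(1.0000,0.0000)
member 6 (3-4): L=3.7574, (cx,cy)=(0.3191,-0.9477)
member 7 (3-5): L=2.2437, (cx,cy)=(0.9912,0.1324)
member 8 (4-5): L=3.9918, (cx,cy)=(0.2568,0.9665)
solve A·x = −loads:
  F[0-1] = -281.5394 N (compression)
  F[0-2] = +1419.2781 N (tension)
  F[1-2] = +296.9528 N (tension)
  F[1-3] = -154.8327 N (compression)
  F[2-3] = +219.7120 N (tension)
  F[2-4] = +76.2560 N (tension)
  F[3-4] = -238.9716 N (compression)
  F[3-5] = +0.0000 N (tension)
  F[4-5] = -0.0000 N (compression)
  Rx@0 = -1333.9000 N
  Ry@0 = +268.2816 N
  Ry@4 = +226.4784 N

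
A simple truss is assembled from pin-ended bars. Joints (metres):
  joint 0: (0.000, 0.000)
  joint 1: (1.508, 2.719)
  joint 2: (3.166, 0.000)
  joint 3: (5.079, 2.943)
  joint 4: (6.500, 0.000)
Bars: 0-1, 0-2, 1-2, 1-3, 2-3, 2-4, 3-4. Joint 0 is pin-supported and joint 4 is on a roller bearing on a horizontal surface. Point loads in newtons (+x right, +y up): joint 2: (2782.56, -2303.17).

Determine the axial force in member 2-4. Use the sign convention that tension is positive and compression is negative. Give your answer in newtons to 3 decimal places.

541.661

N=5 nodes, M=7 members, R=3 reactions → 2N=10, M+R=10
member 0 (0-1): L=3.1092, (cx,cy)=(0.4850,0.8745)
member 1 (0-2): L=3.1660, (cx,cy)=(1.0000,0.0000)
member 2 (1-2): L=3.1846, (cx,cy)=(0.5206,-0.8538)
member 3 (1-3): L=3.5780, (cx,cy)=(0.9980,0.0626)
member 4 (2-3): L=3.5101, (cx,cy)=(0.5450,0.8384)
member 5 (2-4): L=3.3340, (cx,cy)=(1.0000,0.0000)
member 6 (3-4): L=3.2681, (cx,cy)=(0.4348,-0.9005)
solve A·x = −loads:
  F[0-1] = -1350.8759 N (compression)
  F[0-2] = +3437.7547 N (tension)
  F[1-2] = +1286.3204 N (tension)
  F[1-3] = -1327.4882 N (compression)
  F[2-3] = +1437.1116 N (tension)
  F[2-4] = +541.6607 N (tension)
  F[3-4] = -1245.7442 N (compression)
  Rx@0 = -2782.5600 N
  Ry@0 = +1181.3490 N
  Ry@4 = +1121.8210 N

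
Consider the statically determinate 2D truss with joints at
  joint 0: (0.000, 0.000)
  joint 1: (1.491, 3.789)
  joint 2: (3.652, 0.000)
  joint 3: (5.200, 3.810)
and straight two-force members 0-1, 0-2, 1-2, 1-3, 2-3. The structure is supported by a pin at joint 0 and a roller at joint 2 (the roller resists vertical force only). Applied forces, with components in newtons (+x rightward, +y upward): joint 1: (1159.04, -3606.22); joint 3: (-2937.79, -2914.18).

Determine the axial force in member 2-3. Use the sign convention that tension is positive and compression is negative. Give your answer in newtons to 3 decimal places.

-3134.789

N=4 nodes, M=5 members, R=3 reactions → 2N=8, M+R=8
member 0 (0-1): L=4.0718, (cx,cy)=(0.3662,0.9305)
member 1 (0-2): L=3.6520, (cx,cy)=(1.0000,0.0000)
member 2 (1-2): L=4.3619, (cx,cy)=(0.4954,-0.8687)
member 3 (1-3): L=3.7091, (cx,cy)=(1.0000,0.0057)
member 4 (2-3): L=4.1125, (cx,cy)=(0.3764,0.9265)
solve A·x = −loads:
  F[0-1] = -2967.1055 N (compression)
  F[0-2] = -692.2654 N (compression)
  F[1-2] = -984.4520 N (compression)
  F[1-3] = -1757.8328 N (compression)
  F[2-3] = -3134.7891 N (compression)
  Rx@0 = +1778.7500 N
  Ry@0 = +2761.0263 N
  Ry@2 = +3759.3737 N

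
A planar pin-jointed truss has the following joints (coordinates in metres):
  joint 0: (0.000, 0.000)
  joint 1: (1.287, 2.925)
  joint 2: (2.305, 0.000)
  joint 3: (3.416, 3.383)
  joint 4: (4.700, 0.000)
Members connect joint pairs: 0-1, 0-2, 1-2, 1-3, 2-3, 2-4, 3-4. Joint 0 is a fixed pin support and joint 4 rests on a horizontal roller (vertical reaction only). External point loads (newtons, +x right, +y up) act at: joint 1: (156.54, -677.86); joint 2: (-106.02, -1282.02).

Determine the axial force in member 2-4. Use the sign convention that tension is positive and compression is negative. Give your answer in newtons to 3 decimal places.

346.059

N=5 nodes, M=7 members, R=3 reactions → 2N=10, M+R=10
member 0 (0-1): L=3.1956, (cx,cy)=(0.4027,0.9153)
member 1 (0-2): L=2.3050, (cx,cy)=(1.0000,0.0000)
member 2 (1-2): L=3.0971, (cx,cy)=(0.3287,-0.9444)
member 3 (1-3): L=2.1777, (cx,cy)=(0.9776,0.2103)
member 4 (2-3): L=3.5608, (cx,cy)=(0.3120,0.9501)
member 5 (2-4): L=2.3950, (cx,cy)=(1.0000,0.0000)
member 6 (3-4): L=3.6185, (cx,cy)=(0.3548,-0.9349)
solve A·x = −loads:
  F[0-1] = -1145.0759 N (compression)
  F[0-2] = +511.6863 N (tension)
  F[1-2] = +233.8200 N (tension)
  F[1-3] = -710.4519 N (compression)
  F[2-3] = +1116.9524 N (tension)
  F[2-4] = +346.0594 N (tension)
  F[3-4] = -975.2386 N (compression)
  Rx@0 = -50.5200 N
  Ry@0 = +1048.1052 N
  Ry@4 = +911.7748 N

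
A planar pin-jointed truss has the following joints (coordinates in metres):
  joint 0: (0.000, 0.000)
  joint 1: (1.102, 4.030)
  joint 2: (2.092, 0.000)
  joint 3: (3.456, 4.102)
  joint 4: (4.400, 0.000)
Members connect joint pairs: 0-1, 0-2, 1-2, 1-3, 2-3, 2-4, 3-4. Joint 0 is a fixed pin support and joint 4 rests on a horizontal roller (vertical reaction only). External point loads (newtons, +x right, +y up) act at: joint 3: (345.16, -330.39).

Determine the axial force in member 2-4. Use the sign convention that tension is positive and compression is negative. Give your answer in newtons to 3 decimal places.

133.773

N=5 nodes, M=7 members, R=3 reactions → 2N=10, M+R=10
member 0 (0-1): L=4.1780, (cx,cy)=(0.2638,0.9646)
member 1 (0-2): L=2.0920, (cx,cy)=(1.0000,0.0000)
member 2 (1-2): L=4.1498, (cx,cy)=(0.2386,-0.9711)
member 3 (1-3): L=2.3551, (cx,cy)=(0.9995,0.0306)
member 4 (2-3): L=4.3228, (cx,cy)=(0.3155,0.9489)
member 5 (2-4): L=2.3080, (cx,cy)=(1.0000,0.0000)
member 6 (3-4): L=4.2092, (cx,cy)=(0.2243,-0.9745)
solve A·x = −loads:
  F[0-1] = +260.1109 N (tension)
  F[0-2] = +276.5517 N (tension)
  F[1-2] = -254.2878 N (compression)
  F[1-3] = +129.3328 N (tension)
  F[2-3] = +260.2402 N (tension)
  F[2-4] = +133.7731 N (tension)
  F[3-4] = -596.4837 N (compression)
  Rx@0 = -345.1600 N
  Ry@0 = -250.8996 N
  Ry@4 = +581.2896 N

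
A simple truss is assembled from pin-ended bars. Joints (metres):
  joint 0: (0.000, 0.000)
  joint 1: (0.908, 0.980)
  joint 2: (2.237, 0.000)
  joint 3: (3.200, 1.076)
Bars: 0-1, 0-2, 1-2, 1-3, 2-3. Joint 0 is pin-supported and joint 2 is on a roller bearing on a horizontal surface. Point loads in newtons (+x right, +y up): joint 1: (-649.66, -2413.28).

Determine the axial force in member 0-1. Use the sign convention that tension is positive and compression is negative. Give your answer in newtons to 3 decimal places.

N=4 nodes, M=5 members, R=3 reactions → 2N=8, M+R=8
member 0 (0-1): L=1.3360, (cx,cy)=(0.6796,0.7335)
member 1 (0-2): L=2.2370, (cx,cy)=(1.0000,0.0000)
member 2 (1-2): L=1.6513, (cx,cy)=(0.8048,-0.5935)
member 3 (1-3): L=2.2940, (cx,cy)=(0.9991,0.0418)
member 4 (2-3): L=1.4440, (cx,cy)=(0.6669,0.7452)
solve A·x = −loads:
  F[0-1] = -2342.5258 N (compression)
  F[0-2] = +942.4302 N (tension)
  F[1-2] = -1170.9496 N (compression)
  F[1-3] = +0.0000 N (tension)
  F[2-3] = -0.0000 N (compression)
  Rx@0 = +649.6600 N
  Ry@0 = +1718.3352 N
  Ry@2 = +694.9448 N

-2342.526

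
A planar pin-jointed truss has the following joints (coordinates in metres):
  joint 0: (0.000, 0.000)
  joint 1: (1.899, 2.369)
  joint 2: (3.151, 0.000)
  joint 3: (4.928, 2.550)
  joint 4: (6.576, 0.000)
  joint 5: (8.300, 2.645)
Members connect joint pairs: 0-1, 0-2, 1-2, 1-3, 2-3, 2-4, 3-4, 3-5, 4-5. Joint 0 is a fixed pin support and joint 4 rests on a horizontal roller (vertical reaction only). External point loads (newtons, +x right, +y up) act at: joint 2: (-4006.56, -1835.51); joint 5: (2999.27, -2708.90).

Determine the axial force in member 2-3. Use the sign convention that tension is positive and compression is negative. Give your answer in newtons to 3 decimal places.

3317.800

N=6 nodes, M=9 members, R=3 reactions → 2N=12, M+R=12
member 0 (0-1): L=3.0362, (cx,cy)=(0.6255,0.7803)
member 1 (0-2): L=3.1510, (cx,cy)=(1.0000,0.0000)
member 2 (1-2): L=2.6795, (cx,cy)=(0.4673,-0.8841)
member 3 (1-3): L=3.0344, (cx,cy)=(0.9982,0.0596)
member 4 (2-3): L=3.1081, (cx,cy)=(0.5717,0.8204)
member 5 (2-4): L=3.4250, (cx,cy)=(1.0000,0.0000)
member 6 (3-4): L=3.0362, (cx,cy)=(0.5428,-0.8399)
member 7 (3-5): L=3.3733, (cx,cy)=(0.9996,0.0282)
member 8 (4-5): L=3.1572, (cx,cy)=(0.5460,0.8378)
solve A·x = −loads:
  F[0-1] = +1231.0701 N (tension)
  F[0-2] = -1777.2725 N (compression)
  F[1-2] = -1002.7375 N (compression)
  F[1-3] = +1240.7240 N (tension)
  F[2-3] = +3317.8003 N (tension)
  F[2-4] = -136.1427 N (compression)
  F[3-4] = -3166.3310 N (compression)
  F[3-5] = +4855.9816 N (tension)
  F[4-5] = -3396.7599 N (compression)
  Rx@0 = +1007.2900 N
  Ry@0 = -960.5522 N
  Ry@4 = +5504.9622 N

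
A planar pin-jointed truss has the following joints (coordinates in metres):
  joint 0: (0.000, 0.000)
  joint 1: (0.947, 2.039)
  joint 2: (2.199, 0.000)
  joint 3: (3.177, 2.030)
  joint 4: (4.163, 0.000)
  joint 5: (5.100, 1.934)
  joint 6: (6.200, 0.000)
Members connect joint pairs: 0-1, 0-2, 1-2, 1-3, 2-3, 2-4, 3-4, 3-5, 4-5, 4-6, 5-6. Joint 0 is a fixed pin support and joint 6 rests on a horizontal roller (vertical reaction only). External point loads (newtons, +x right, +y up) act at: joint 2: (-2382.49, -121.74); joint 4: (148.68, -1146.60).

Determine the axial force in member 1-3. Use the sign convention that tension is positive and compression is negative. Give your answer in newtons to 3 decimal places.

-492.224

N=7 nodes, M=11 members, R=3 reactions → 2N=14, M+R=14
member 0 (0-1): L=2.2482, (cx,cy)=(0.4212,0.9070)
member 1 (0-2): L=2.1990, (cx,cy)=(1.0000,0.0000)
member 2 (1-2): L=2.3927, (cx,cy)=(0.5233,-0.8522)
member 3 (1-3): L=2.2300, (cx,cy)=(1.0000,-0.0040)
member 4 (2-3): L=2.2533, (cx,cy)=(0.4340,0.9009)
member 5 (2-4): L=1.9640, (cx,cy)=(1.0000,0.0000)
member 6 (3-4): L=2.2568, (cx,cy)=(0.4369,-0.8995)
member 7 (3-5): L=1.9254, (cx,cy)=(0.9988,-0.0499)
member 8 (4-5): L=2.1490, (cx,cy)=(0.4360,0.8999)
member 9 (4-6): L=2.0370, (cx,cy)=(1.0000,0.0000)
member 10 (5-6): L=2.2249, (cx,cy)=(0.4944,-0.8692)
solve A·x = −loads:
  F[0-1] = -501.9824 N (compression)
  F[0-2] = -2022.3605 N (compression)
  F[1-2] = +536.5822 N (tension)
  F[1-3] = -492.2243 N (compression)
  F[2-3] = -372.4299 N (compression)
  F[2-4] = +802.5457 N (tension)
  F[3-4] = +417.2025 N (tension)
  F[3-5] = -837.1844 N (compression)
  F[4-5] = +857.0813 N (tension)
  F[4-6] = +462.4464 N (tension)
  F[5-6] = -935.3775 N (compression)
  Rx@0 = +2233.8100 N
  Ry@0 = +455.2752 N
  Ry@6 = +813.0648 N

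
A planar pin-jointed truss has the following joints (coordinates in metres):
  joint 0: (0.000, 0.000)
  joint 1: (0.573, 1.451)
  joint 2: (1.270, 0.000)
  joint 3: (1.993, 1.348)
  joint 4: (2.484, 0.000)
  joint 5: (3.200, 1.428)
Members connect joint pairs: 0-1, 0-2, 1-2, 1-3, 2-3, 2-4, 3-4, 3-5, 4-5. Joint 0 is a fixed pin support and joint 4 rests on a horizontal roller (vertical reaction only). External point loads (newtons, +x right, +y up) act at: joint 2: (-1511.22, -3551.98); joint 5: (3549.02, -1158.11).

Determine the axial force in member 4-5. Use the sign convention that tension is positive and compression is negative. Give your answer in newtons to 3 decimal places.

-1612.254

N=6 nodes, M=9 members, R=3 reactions → 2N=12, M+R=12
member 0 (0-1): L=1.5600, (cx,cy)=(0.3673,0.9301)
member 1 (0-2): L=1.2700, (cx,cy)=(1.0000,0.0000)
member 2 (1-2): L=1.6097, (cx,cy)=(0.4330,-0.9014)
member 3 (1-3): L=1.4237, (cx,cy)=(0.9974,-0.0723)
member 4 (2-3): L=1.5297, (cx,cy)=(0.4727,0.8812)
member 5 (2-4): L=1.2140, (cx,cy)=(1.0000,0.0000)
member 6 (3-4): L=1.4346, (cx,cy)=(0.3422,-0.9396)
member 7 (3-5): L=1.2096, (cx,cy)=(0.9978,0.0661)
member 8 (4-5): L=1.5974, (cx,cy)=(0.4482,0.8939)
solve A·x = −loads:
  F[0-1] = +686.0801 N (tension)
  F[0-2] = +1785.8042 N (tension)
  F[1-2] = -754.4963 N (compression)
  F[1-3] = +580.2082 N (tension)
  F[2-3] = +4802.3795 N (tension)
  F[2-4] = +700.4551 N (tension)
  F[3-4] = -4158.0862 N (compression)
  F[3-5] = +4281.0288 N (tension)
  F[4-5] = -1612.2540 N (compression)
  Rx@0 = -2037.8000 N
  Ry@0 = -638.1254 N
  Ry@4 = +5348.2154 N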